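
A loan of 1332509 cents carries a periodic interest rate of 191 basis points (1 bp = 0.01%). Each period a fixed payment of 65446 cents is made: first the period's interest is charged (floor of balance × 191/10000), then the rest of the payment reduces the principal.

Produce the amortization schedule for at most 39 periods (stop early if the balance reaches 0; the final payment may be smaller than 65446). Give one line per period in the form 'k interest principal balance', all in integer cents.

1. interest=⌊1332509·191/10000⌋=25450; principal=65446-25450=39996; balance=1332509-39996=1292513
2. interest=⌊1292513·191/10000⌋=24686; principal=65446-24686=40760; balance=1292513-40760=1251753
3. interest=⌊1251753·191/10000⌋=23908; principal=65446-23908=41538; balance=1251753-41538=1210215
4. interest=⌊1210215·191/10000⌋=23115; principal=65446-23115=42331; balance=1210215-42331=1167884
5. interest=⌊1167884·191/10000⌋=22306; principal=65446-22306=43140; balance=1167884-43140=1124744
6. interest=⌊1124744·191/10000⌋=21482; principal=65446-21482=43964; balance=1124744-43964=1080780
7. interest=⌊1080780·191/10000⌋=20642; principal=65446-20642=44804; balance=1080780-44804=1035976
8. interest=⌊1035976·191/10000⌋=19787; principal=65446-19787=45659; balance=1035976-45659=990317
9. interest=⌊990317·191/10000⌋=18915; principal=65446-18915=46531; balance=990317-46531=943786
10. interest=⌊943786·191/10000⌋=18026; principal=65446-18026=47420; balance=943786-47420=896366
11. interest=⌊896366·191/10000⌋=17120; principal=65446-17120=48326; balance=896366-48326=848040
12. interest=⌊848040·191/10000⌋=16197; principal=65446-16197=49249; balance=848040-49249=798791
13. interest=⌊798791·191/10000⌋=15256; principal=65446-15256=50190; balance=798791-50190=748601
14. interest=⌊748601·191/10000⌋=14298; principal=65446-14298=51148; balance=748601-51148=697453
15. interest=⌊697453·191/10000⌋=13321; principal=65446-13321=52125; balance=697453-52125=645328
16. interest=⌊645328·191/10000⌋=12325; principal=65446-12325=53121; balance=645328-53121=592207
17. interest=⌊592207·191/10000⌋=11311; principal=65446-11311=54135; balance=592207-54135=538072
18. interest=⌊538072·191/10000⌋=10277; principal=65446-10277=55169; balance=538072-55169=482903
19. interest=⌊482903·191/10000⌋=9223; principal=65446-9223=56223; balance=482903-56223=426680
20. interest=⌊426680·191/10000⌋=8149; principal=65446-8149=57297; balance=426680-57297=369383
21. interest=⌊369383·191/10000⌋=7055; principal=65446-7055=58391; balance=369383-58391=310992
22. interest=⌊310992·191/10000⌋=5939; principal=65446-5939=59507; balance=310992-59507=251485
23. interest=⌊251485·191/10000⌋=4803; principal=65446-4803=60643; balance=251485-60643=190842
24. interest=⌊190842·191/10000⌋=3645; principal=65446-3645=61801; balance=190842-61801=129041
25. interest=⌊129041·191/10000⌋=2464; principal=65446-2464=62982; balance=129041-62982=66059
26. interest=⌊66059·191/10000⌋=1261; principal=65446-1261=64185; balance=66059-64185=1874
27. interest=⌊1874·191/10000⌋=35; principal=min(65446-35,1874)=1874; balance=1874-1874=0

1 25450 39996 1292513
2 24686 40760 1251753
3 23908 41538 1210215
4 23115 42331 1167884
5 22306 43140 1124744
6 21482 43964 1080780
7 20642 44804 1035976
8 19787 45659 990317
9 18915 46531 943786
10 18026 47420 896366
11 17120 48326 848040
12 16197 49249 798791
13 15256 50190 748601
14 14298 51148 697453
15 13321 52125 645328
16 12325 53121 592207
17 11311 54135 538072
18 10277 55169 482903
19 9223 56223 426680
20 8149 57297 369383
21 7055 58391 310992
22 5939 59507 251485
23 4803 60643 190842
24 3645 61801 129041
25 2464 62982 66059
26 1261 64185 1874
27 35 1874 0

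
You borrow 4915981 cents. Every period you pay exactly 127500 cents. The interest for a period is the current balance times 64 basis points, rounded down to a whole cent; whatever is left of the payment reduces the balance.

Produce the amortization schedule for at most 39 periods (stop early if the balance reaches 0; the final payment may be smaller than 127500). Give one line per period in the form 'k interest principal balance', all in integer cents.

1 31462 96038 4819943
2 30847 96653 4723290
3 30229 97271 4626019
4 29606 97894 4528125
5 28980 98520 4429605
6 28349 99151 4330454
7 27714 99786 4230668
8 27076 100424 4130244
9 26433 101067 4029177
10 25786 101714 3927463
11 25135 102365 3825098
12 24480 103020 3722078
13 23821 103679 3618399
14 23157 104343 3514056
15 22489 105011 3409045
16 21817 105683 3303362
17 21141 106359 3197003
18 20460 107040 3089963
19 19775 107725 2982238
20 19086 108414 2873824
21 18392 109108 2764716
22 17694 109806 2654910
23 16991 110509 2544401
24 16284 111216 2433185
25 15572 111928 2321257
26 14856 112644 2208613
27 14135 113365 2095248
28 13409 114091 1981157
29 12679 114821 1866336
30 11944 115556 1750780
31 11204 116296 1634484
32 10460 117040 1517444
33 9711 117789 1399655
34 8957 118543 1281112
35 8199 119301 1161811
36 7435 120065 1041746
37 6667 120833 920913
38 5893 121607 799306
39 5115 122385 676921

1. interest=⌊4915981·64/10000⌋=31462; principal=127500-31462=96038; balance=4915981-96038=4819943
2. interest=⌊4819943·64/10000⌋=30847; principal=127500-30847=96653; balance=4819943-96653=4723290
3. interest=⌊4723290·64/10000⌋=30229; principal=127500-30229=97271; balance=4723290-97271=4626019
4. interest=⌊4626019·64/10000⌋=29606; principal=127500-29606=97894; balance=4626019-97894=4528125
5. interest=⌊4528125·64/10000⌋=28980; principal=127500-28980=98520; balance=4528125-98520=4429605
6. interest=⌊4429605·64/10000⌋=28349; principal=127500-28349=99151; balance=4429605-99151=4330454
7. interest=⌊4330454·64/10000⌋=27714; principal=127500-27714=99786; balance=4330454-99786=4230668
8. interest=⌊4230668·64/10000⌋=27076; principal=127500-27076=100424; balance=4230668-100424=4130244
9. interest=⌊4130244·64/10000⌋=26433; principal=127500-26433=101067; balance=4130244-101067=4029177
10. interest=⌊4029177·64/10000⌋=25786; principal=127500-25786=101714; balance=4029177-101714=3927463
11. interest=⌊3927463·64/10000⌋=25135; principal=127500-25135=102365; balance=3927463-102365=3825098
12. interest=⌊3825098·64/10000⌋=24480; principal=127500-24480=103020; balance=3825098-103020=3722078
13. interest=⌊3722078·64/10000⌋=23821; principal=127500-23821=103679; balance=3722078-103679=3618399
14. interest=⌊3618399·64/10000⌋=23157; principal=127500-23157=104343; balance=3618399-104343=3514056
15. interest=⌊3514056·64/10000⌋=22489; principal=127500-22489=105011; balance=3514056-105011=3409045
16. interest=⌊3409045·64/10000⌋=21817; principal=127500-21817=105683; balance=3409045-105683=3303362
17. interest=⌊3303362·64/10000⌋=21141; principal=127500-21141=106359; balance=3303362-106359=3197003
18. interest=⌊3197003·64/10000⌋=20460; principal=127500-20460=107040; balance=3197003-107040=3089963
19. interest=⌊3089963·64/10000⌋=19775; principal=127500-19775=107725; balance=3089963-107725=2982238
20. interest=⌊2982238·64/10000⌋=19086; principal=127500-19086=108414; balance=2982238-108414=2873824
21. interest=⌊2873824·64/10000⌋=18392; principal=127500-18392=109108; balance=2873824-109108=2764716
22. interest=⌊2764716·64/10000⌋=17694; principal=127500-17694=109806; balance=2764716-109806=2654910
23. interest=⌊2654910·64/10000⌋=16991; principal=127500-16991=110509; balance=2654910-110509=2544401
24. interest=⌊2544401·64/10000⌋=16284; principal=127500-16284=111216; balance=2544401-111216=2433185
25. interest=⌊2433185·64/10000⌋=15572; principal=127500-15572=111928; balance=2433185-111928=2321257
26. interest=⌊2321257·64/10000⌋=14856; principal=127500-14856=112644; balance=2321257-112644=2208613
27. interest=⌊2208613·64/10000⌋=14135; principal=127500-14135=113365; balance=2208613-113365=2095248
28. interest=⌊2095248·64/10000⌋=13409; principal=127500-13409=114091; balance=2095248-114091=1981157
29. interest=⌊1981157·64/10000⌋=12679; principal=127500-12679=114821; balance=1981157-114821=1866336
30. interest=⌊1866336·64/10000⌋=11944; principal=127500-11944=115556; balance=1866336-115556=1750780
31. interest=⌊1750780·64/10000⌋=11204; principal=127500-11204=116296; balance=1750780-116296=1634484
32. interest=⌊1634484·64/10000⌋=10460; principal=127500-10460=117040; balance=1634484-117040=1517444
33. interest=⌊1517444·64/10000⌋=9711; principal=127500-9711=117789; balance=1517444-117789=1399655
34. interest=⌊1399655·64/10000⌋=8957; principal=127500-8957=118543; balance=1399655-118543=1281112
35. interest=⌊1281112·64/10000⌋=8199; principal=127500-8199=119301; balance=1281112-119301=1161811
36. interest=⌊1161811·64/10000⌋=7435; principal=127500-7435=120065; balance=1161811-120065=1041746
37. interest=⌊1041746·64/10000⌋=6667; principal=127500-6667=120833; balance=1041746-120833=920913
38. interest=⌊920913·64/10000⌋=5893; principal=127500-5893=121607; balance=920913-121607=799306
39. interest=⌊799306·64/10000⌋=5115; principal=127500-5115=122385; balance=799306-122385=676921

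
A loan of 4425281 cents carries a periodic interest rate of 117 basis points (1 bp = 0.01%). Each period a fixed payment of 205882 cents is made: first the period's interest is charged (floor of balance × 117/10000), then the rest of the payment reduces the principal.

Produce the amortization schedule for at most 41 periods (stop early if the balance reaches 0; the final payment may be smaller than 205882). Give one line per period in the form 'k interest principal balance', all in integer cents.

1. interest=⌊4425281·117/10000⌋=51775; principal=205882-51775=154107; balance=4425281-154107=4271174
2. interest=⌊4271174·117/10000⌋=49972; principal=205882-49972=155910; balance=4271174-155910=4115264
3. interest=⌊4115264·117/10000⌋=48148; principal=205882-48148=157734; balance=4115264-157734=3957530
4. interest=⌊3957530·117/10000⌋=46303; principal=205882-46303=159579; balance=3957530-159579=3797951
5. interest=⌊3797951·117/10000⌋=44436; principal=205882-44436=161446; balance=3797951-161446=3636505
6. interest=⌊3636505·117/10000⌋=42547; principal=205882-42547=163335; balance=3636505-163335=3473170
7. interest=⌊3473170·117/10000⌋=40636; principal=205882-40636=165246; balance=3473170-165246=3307924
8. interest=⌊3307924·117/10000⌋=38702; principal=205882-38702=167180; balance=3307924-167180=3140744
9. interest=⌊3140744·117/10000⌋=36746; principal=205882-36746=169136; balance=3140744-169136=2971608
10. interest=⌊2971608·117/10000⌋=34767; principal=205882-34767=171115; balance=2971608-171115=2800493
11. interest=⌊2800493·117/10000⌋=32765; principal=205882-32765=173117; balance=2800493-173117=2627376
12. interest=⌊2627376·117/10000⌋=30740; principal=205882-30740=175142; balance=2627376-175142=2452234
13. interest=⌊2452234·117/10000⌋=28691; principal=205882-28691=177191; balance=2452234-177191=2275043
14. interest=⌊2275043·117/10000⌋=26618; principal=205882-26618=179264; balance=2275043-179264=2095779
15. interest=⌊2095779·117/10000⌋=24520; principal=205882-24520=181362; balance=2095779-181362=1914417
16. interest=⌊1914417·117/10000⌋=22398; principal=205882-22398=183484; balance=1914417-183484=1730933
17. interest=⌊1730933·117/10000⌋=20251; principal=205882-20251=185631; balance=1730933-185631=1545302
18. interest=⌊1545302·117/10000⌋=18080; principal=205882-18080=187802; balance=1545302-187802=1357500
19. interest=⌊1357500·117/10000⌋=15882; principal=205882-15882=190000; balance=1357500-190000=1167500
20. interest=⌊1167500·117/10000⌋=13659; principal=205882-13659=192223; balance=1167500-192223=975277
21. interest=⌊975277·117/10000⌋=11410; principal=205882-11410=194472; balance=975277-194472=780805
22. interest=⌊780805·117/10000⌋=9135; principal=205882-9135=196747; balance=780805-196747=584058
23. interest=⌊584058·117/10000⌋=6833; principal=205882-6833=199049; balance=584058-199049=385009
24. interest=⌊385009·117/10000⌋=4504; principal=205882-4504=201378; balance=385009-201378=183631
25. interest=⌊183631·117/10000⌋=2148; principal=min(205882-2148,183631)=183631; balance=183631-183631=0

1 51775 154107 4271174
2 49972 155910 4115264
3 48148 157734 3957530
4 46303 159579 3797951
5 44436 161446 3636505
6 42547 163335 3473170
7 40636 165246 3307924
8 38702 167180 3140744
9 36746 169136 2971608
10 34767 171115 2800493
11 32765 173117 2627376
12 30740 175142 2452234
13 28691 177191 2275043
14 26618 179264 2095779
15 24520 181362 1914417
16 22398 183484 1730933
17 20251 185631 1545302
18 18080 187802 1357500
19 15882 190000 1167500
20 13659 192223 975277
21 11410 194472 780805
22 9135 196747 584058
23 6833 199049 385009
24 4504 201378 183631
25 2148 183631 0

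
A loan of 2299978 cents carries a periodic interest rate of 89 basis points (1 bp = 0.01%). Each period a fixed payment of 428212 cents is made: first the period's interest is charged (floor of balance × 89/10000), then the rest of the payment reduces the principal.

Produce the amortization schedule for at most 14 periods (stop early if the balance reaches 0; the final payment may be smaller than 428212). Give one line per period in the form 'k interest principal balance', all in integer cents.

1. interest=⌊2299978·89/10000⌋=20469; principal=428212-20469=407743; balance=2299978-407743=1892235
2. interest=⌊1892235·89/10000⌋=16840; principal=428212-16840=411372; balance=1892235-411372=1480863
3. interest=⌊1480863·89/10000⌋=13179; principal=428212-13179=415033; balance=1480863-415033=1065830
4. interest=⌊1065830·89/10000⌋=9485; principal=428212-9485=418727; balance=1065830-418727=647103
5. interest=⌊647103·89/10000⌋=5759; principal=428212-5759=422453; balance=647103-422453=224650
6. interest=⌊224650·89/10000⌋=1999; principal=min(428212-1999,224650)=224650; balance=224650-224650=0

1 20469 407743 1892235
2 16840 411372 1480863
3 13179 415033 1065830
4 9485 418727 647103
5 5759 422453 224650
6 1999 224650 0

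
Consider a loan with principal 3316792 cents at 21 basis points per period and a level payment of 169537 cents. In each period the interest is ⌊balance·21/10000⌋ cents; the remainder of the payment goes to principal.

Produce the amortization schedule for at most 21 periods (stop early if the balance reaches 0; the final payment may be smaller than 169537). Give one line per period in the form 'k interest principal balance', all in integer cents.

1. interest=⌊3316792·21/10000⌋=6965; principal=169537-6965=162572; balance=3316792-162572=3154220
2. interest=⌊3154220·21/10000⌋=6623; principal=169537-6623=162914; balance=3154220-162914=2991306
3. interest=⌊2991306·21/10000⌋=6281; principal=169537-6281=163256; balance=2991306-163256=2828050
4. interest=⌊2828050·21/10000⌋=5938; principal=169537-5938=163599; balance=2828050-163599=2664451
5. interest=⌊2664451·21/10000⌋=5595; principal=169537-5595=163942; balance=2664451-163942=2500509
6. interest=⌊2500509·21/10000⌋=5251; principal=169537-5251=164286; balance=2500509-164286=2336223
7. interest=⌊2336223·21/10000⌋=4906; principal=169537-4906=164631; balance=2336223-164631=2171592
8. interest=⌊2171592·21/10000⌋=4560; principal=169537-4560=164977; balance=2171592-164977=2006615
9. interest=⌊2006615·21/10000⌋=4213; principal=169537-4213=165324; balance=2006615-165324=1841291
10. interest=⌊1841291·21/10000⌋=3866; principal=169537-3866=165671; balance=1841291-165671=1675620
11. interest=⌊1675620·21/10000⌋=3518; principal=169537-3518=166019; balance=1675620-166019=1509601
12. interest=⌊1509601·21/10000⌋=3170; principal=169537-3170=166367; balance=1509601-166367=1343234
13. interest=⌊1343234·21/10000⌋=2820; principal=169537-2820=166717; balance=1343234-166717=1176517
14. interest=⌊1176517·21/10000⌋=2470; principal=169537-2470=167067; balance=1176517-167067=1009450
15. interest=⌊1009450·21/10000⌋=2119; principal=169537-2119=167418; balance=1009450-167418=842032
16. interest=⌊842032·21/10000⌋=1768; principal=169537-1768=167769; balance=842032-167769=674263
17. interest=⌊674263·21/10000⌋=1415; principal=169537-1415=168122; balance=674263-168122=506141
18. interest=⌊506141·21/10000⌋=1062; principal=169537-1062=168475; balance=506141-168475=337666
19. interest=⌊337666·21/10000⌋=709; principal=169537-709=168828; balance=337666-168828=168838
20. interest=⌊168838·21/10000⌋=354; principal=min(169537-354,168838)=168838; balance=168838-168838=0

1 6965 162572 3154220
2 6623 162914 2991306
3 6281 163256 2828050
4 5938 163599 2664451
5 5595 163942 2500509
6 5251 164286 2336223
7 4906 164631 2171592
8 4560 164977 2006615
9 4213 165324 1841291
10 3866 165671 1675620
11 3518 166019 1509601
12 3170 166367 1343234
13 2820 166717 1176517
14 2470 167067 1009450
15 2119 167418 842032
16 1768 167769 674263
17 1415 168122 506141
18 1062 168475 337666
19 709 168828 168838
20 354 168838 0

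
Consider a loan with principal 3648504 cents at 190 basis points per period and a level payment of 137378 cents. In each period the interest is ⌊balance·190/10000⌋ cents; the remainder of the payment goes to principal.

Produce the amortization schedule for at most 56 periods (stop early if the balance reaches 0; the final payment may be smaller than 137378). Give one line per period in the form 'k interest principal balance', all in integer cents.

1. interest=⌊3648504·190/10000⌋=69321; principal=137378-69321=68057; balance=3648504-68057=3580447
2. interest=⌊3580447·190/10000⌋=68028; principal=137378-68028=69350; balance=3580447-69350=3511097
3. interest=⌊3511097·190/10000⌋=66710; principal=137378-66710=70668; balance=3511097-70668=3440429
4. interest=⌊3440429·190/10000⌋=65368; principal=137378-65368=72010; balance=3440429-72010=3368419
5. interest=⌊3368419·190/10000⌋=63999; principal=137378-63999=73379; balance=3368419-73379=3295040
6. interest=⌊3295040·190/10000⌋=62605; principal=137378-62605=74773; balance=3295040-74773=3220267
7. interest=⌊3220267·190/10000⌋=61185; principal=137378-61185=76193; balance=3220267-76193=3144074
8. interest=⌊3144074·190/10000⌋=59737; principal=137378-59737=77641; balance=3144074-77641=3066433
9. interest=⌊3066433·190/10000⌋=58262; principal=137378-58262=79116; balance=3066433-79116=2987317
10. interest=⌊2987317·190/10000⌋=56759; principal=137378-56759=80619; balance=2987317-80619=2906698
11. interest=⌊2906698·190/10000⌋=55227; principal=137378-55227=82151; balance=2906698-82151=2824547
12. interest=⌊2824547·190/10000⌋=53666; principal=137378-53666=83712; balance=2824547-83712=2740835
13. interest=⌊2740835·190/10000⌋=52075; principal=137378-52075=85303; balance=2740835-85303=2655532
14. interest=⌊2655532·190/10000⌋=50455; principal=137378-50455=86923; balance=2655532-86923=2568609
15. interest=⌊2568609·190/10000⌋=48803; principal=137378-48803=88575; balance=2568609-88575=2480034
16. interest=⌊2480034·190/10000⌋=47120; principal=137378-47120=90258; balance=2480034-90258=2389776
17. interest=⌊2389776·190/10000⌋=45405; principal=137378-45405=91973; balance=2389776-91973=2297803
18. interest=⌊2297803·190/10000⌋=43658; principal=137378-43658=93720; balance=2297803-93720=2204083
19. interest=⌊2204083·190/10000⌋=41877; principal=137378-41877=95501; balance=2204083-95501=2108582
20. interest=⌊2108582·190/10000⌋=40063; principal=137378-40063=97315; balance=2108582-97315=2011267
21. interest=⌊2011267·190/10000⌋=38214; principal=137378-38214=99164; balance=2011267-99164=1912103
22. interest=⌊1912103·190/10000⌋=36329; principal=137378-36329=101049; balance=1912103-101049=1811054
23. interest=⌊1811054·190/10000⌋=34410; principal=137378-34410=102968; balance=1811054-102968=1708086
24. interest=⌊1708086·190/10000⌋=32453; principal=137378-32453=104925; balance=1708086-104925=1603161
25. interest=⌊1603161·190/10000⌋=30460; principal=137378-30460=106918; balance=1603161-106918=1496243
26. interest=⌊1496243·190/10000⌋=28428; principal=137378-28428=108950; balance=1496243-108950=1387293
27. interest=⌊1387293·190/10000⌋=26358; principal=137378-26358=111020; balance=1387293-111020=1276273
28. interest=⌊1276273·190/10000⌋=24249; principal=137378-24249=113129; balance=1276273-113129=1163144
29. interest=⌊1163144·190/10000⌋=22099; principal=137378-22099=115279; balance=1163144-115279=1047865
30. interest=⌊1047865·190/10000⌋=19909; principal=137378-19909=117469; balance=1047865-117469=930396
31. interest=⌊930396·190/10000⌋=17677; principal=137378-17677=119701; balance=930396-119701=810695
32. interest=⌊810695·190/10000⌋=15403; principal=137378-15403=121975; balance=810695-121975=688720
33. interest=⌊688720·190/10000⌋=13085; principal=137378-13085=124293; balance=688720-124293=564427
34. interest=⌊564427·190/10000⌋=10724; principal=137378-10724=126654; balance=564427-126654=437773
35. interest=⌊437773·190/10000⌋=8317; principal=137378-8317=129061; balance=437773-129061=308712
36. interest=⌊308712·190/10000⌋=5865; principal=137378-5865=131513; balance=308712-131513=177199
37. interest=⌊177199·190/10000⌋=3366; principal=137378-3366=134012; balance=177199-134012=43187
38. interest=⌊43187·190/10000⌋=820; principal=min(137378-820,43187)=43187; balance=43187-43187=0

1 69321 68057 3580447
2 68028 69350 3511097
3 66710 70668 3440429
4 65368 72010 3368419
5 63999 73379 3295040
6 62605 74773 3220267
7 61185 76193 3144074
8 59737 77641 3066433
9 58262 79116 2987317
10 56759 80619 2906698
11 55227 82151 2824547
12 53666 83712 2740835
13 52075 85303 2655532
14 50455 86923 2568609
15 48803 88575 2480034
16 47120 90258 2389776
17 45405 91973 2297803
18 43658 93720 2204083
19 41877 95501 2108582
20 40063 97315 2011267
21 38214 99164 1912103
22 36329 101049 1811054
23 34410 102968 1708086
24 32453 104925 1603161
25 30460 106918 1496243
26 28428 108950 1387293
27 26358 111020 1276273
28 24249 113129 1163144
29 22099 115279 1047865
30 19909 117469 930396
31 17677 119701 810695
32 15403 121975 688720
33 13085 124293 564427
34 10724 126654 437773
35 8317 129061 308712
36 5865 131513 177199
37 3366 134012 43187
38 820 43187 0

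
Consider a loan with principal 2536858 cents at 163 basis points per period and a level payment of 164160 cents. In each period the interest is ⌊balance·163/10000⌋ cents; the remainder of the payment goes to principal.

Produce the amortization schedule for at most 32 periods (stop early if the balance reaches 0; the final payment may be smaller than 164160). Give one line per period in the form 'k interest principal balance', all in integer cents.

1. interest=⌊2536858·163/10000⌋=41350; principal=164160-41350=122810; balance=2536858-122810=2414048
2. interest=⌊2414048·163/10000⌋=39348; principal=164160-39348=124812; balance=2414048-124812=2289236
3. interest=⌊2289236·163/10000⌋=37314; principal=164160-37314=126846; balance=2289236-126846=2162390
4. interest=⌊2162390·163/10000⌋=35246; principal=164160-35246=128914; balance=2162390-128914=2033476
5. interest=⌊2033476·163/10000⌋=33145; principal=164160-33145=131015; balance=2033476-131015=1902461
6. interest=⌊1902461·163/10000⌋=31010; principal=164160-31010=133150; balance=1902461-133150=1769311
7. interest=⌊1769311·163/10000⌋=28839; principal=164160-28839=135321; balance=1769311-135321=1633990
8. interest=⌊1633990·163/10000⌋=26634; principal=164160-26634=137526; balance=1633990-137526=1496464
9. interest=⌊1496464·163/10000⌋=24392; principal=164160-24392=139768; balance=1496464-139768=1356696
10. interest=⌊1356696·163/10000⌋=22114; principal=164160-22114=142046; balance=1356696-142046=1214650
11. interest=⌊1214650·163/10000⌋=19798; principal=164160-19798=144362; balance=1214650-144362=1070288
12. interest=⌊1070288·163/10000⌋=17445; principal=164160-17445=146715; balance=1070288-146715=923573
13. interest=⌊923573·163/10000⌋=15054; principal=164160-15054=149106; balance=923573-149106=774467
14. interest=⌊774467·163/10000⌋=12623; principal=164160-12623=151537; balance=774467-151537=622930
15. interest=⌊622930·163/10000⌋=10153; principal=164160-10153=154007; balance=622930-154007=468923
16. interest=⌊468923·163/10000⌋=7643; principal=164160-7643=156517; balance=468923-156517=312406
17. interest=⌊312406·163/10000⌋=5092; principal=164160-5092=159068; balance=312406-159068=153338
18. interest=⌊153338·163/10000⌋=2499; principal=min(164160-2499,153338)=153338; balance=153338-153338=0

1 41350 122810 2414048
2 39348 124812 2289236
3 37314 126846 2162390
4 35246 128914 2033476
5 33145 131015 1902461
6 31010 133150 1769311
7 28839 135321 1633990
8 26634 137526 1496464
9 24392 139768 1356696
10 22114 142046 1214650
11 19798 144362 1070288
12 17445 146715 923573
13 15054 149106 774467
14 12623 151537 622930
15 10153 154007 468923
16 7643 156517 312406
17 5092 159068 153338
18 2499 153338 0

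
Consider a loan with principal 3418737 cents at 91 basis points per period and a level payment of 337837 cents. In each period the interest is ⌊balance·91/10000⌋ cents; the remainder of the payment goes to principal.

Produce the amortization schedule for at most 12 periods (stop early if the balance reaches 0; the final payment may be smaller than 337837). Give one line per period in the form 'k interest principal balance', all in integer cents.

1. interest=⌊3418737·91/10000⌋=31110; principal=337837-31110=306727; balance=3418737-306727=3112010
2. interest=⌊3112010·91/10000⌋=28319; principal=337837-28319=309518; balance=3112010-309518=2802492
3. interest=⌊2802492·91/10000⌋=25502; principal=337837-25502=312335; balance=2802492-312335=2490157
4. interest=⌊2490157·91/10000⌋=22660; principal=337837-22660=315177; balance=2490157-315177=2174980
5. interest=⌊2174980·91/10000⌋=19792; principal=337837-19792=318045; balance=2174980-318045=1856935
6. interest=⌊1856935·91/10000⌋=16898; principal=337837-16898=320939; balance=1856935-320939=1535996
7. interest=⌊1535996·91/10000⌋=13977; principal=337837-13977=323860; balance=1535996-323860=1212136
8. interest=⌊1212136·91/10000⌋=11030; principal=337837-11030=326807; balance=1212136-326807=885329
9. interest=⌊885329·91/10000⌋=8056; principal=337837-8056=329781; balance=885329-329781=555548
10. interest=⌊555548·91/10000⌋=5055; principal=337837-5055=332782; balance=555548-332782=222766
11. interest=⌊222766·91/10000⌋=2027; principal=min(337837-2027,222766)=222766; balance=222766-222766=0

1 31110 306727 3112010
2 28319 309518 2802492
3 25502 312335 2490157
4 22660 315177 2174980
5 19792 318045 1856935
6 16898 320939 1535996
7 13977 323860 1212136
8 11030 326807 885329
9 8056 329781 555548
10 5055 332782 222766
11 2027 222766 0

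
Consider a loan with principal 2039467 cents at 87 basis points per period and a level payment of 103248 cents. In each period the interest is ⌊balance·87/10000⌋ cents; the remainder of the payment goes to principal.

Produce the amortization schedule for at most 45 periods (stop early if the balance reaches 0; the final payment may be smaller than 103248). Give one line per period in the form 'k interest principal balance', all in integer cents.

1 17743 85505 1953962
2 16999 86249 1867713
3 16249 86999 1780714
4 15492 87756 1692958
5 14728 88520 1604438
6 13958 89290 1515148
7 13181 90067 1425081
8 12398 90850 1334231
9 11607 91641 1242590
10 10810 92438 1150152
11 10006 93242 1056910
12 9195 94053 962857
13 8376 94872 867985
14 7551 95697 772288
15 6718 96530 675758
16 5879 97369 578389
17 5031 98217 480172
18 4177 99071 381101
19 3315 99933 281168
20 2446 100802 180366
21 1569 101679 78687
22 684 78687 0

1. interest=⌊2039467·87/10000⌋=17743; principal=103248-17743=85505; balance=2039467-85505=1953962
2. interest=⌊1953962·87/10000⌋=16999; principal=103248-16999=86249; balance=1953962-86249=1867713
3. interest=⌊1867713·87/10000⌋=16249; principal=103248-16249=86999; balance=1867713-86999=1780714
4. interest=⌊1780714·87/10000⌋=15492; principal=103248-15492=87756; balance=1780714-87756=1692958
5. interest=⌊1692958·87/10000⌋=14728; principal=103248-14728=88520; balance=1692958-88520=1604438
6. interest=⌊1604438·87/10000⌋=13958; principal=103248-13958=89290; balance=1604438-89290=1515148
7. interest=⌊1515148·87/10000⌋=13181; principal=103248-13181=90067; balance=1515148-90067=1425081
8. interest=⌊1425081·87/10000⌋=12398; principal=103248-12398=90850; balance=1425081-90850=1334231
9. interest=⌊1334231·87/10000⌋=11607; principal=103248-11607=91641; balance=1334231-91641=1242590
10. interest=⌊1242590·87/10000⌋=10810; principal=103248-10810=92438; balance=1242590-92438=1150152
11. interest=⌊1150152·87/10000⌋=10006; principal=103248-10006=93242; balance=1150152-93242=1056910
12. interest=⌊1056910·87/10000⌋=9195; principal=103248-9195=94053; balance=1056910-94053=962857
13. interest=⌊962857·87/10000⌋=8376; principal=103248-8376=94872; balance=962857-94872=867985
14. interest=⌊867985·87/10000⌋=7551; principal=103248-7551=95697; balance=867985-95697=772288
15. interest=⌊772288·87/10000⌋=6718; principal=103248-6718=96530; balance=772288-96530=675758
16. interest=⌊675758·87/10000⌋=5879; principal=103248-5879=97369; balance=675758-97369=578389
17. interest=⌊578389·87/10000⌋=5031; principal=103248-5031=98217; balance=578389-98217=480172
18. interest=⌊480172·87/10000⌋=4177; principal=103248-4177=99071; balance=480172-99071=381101
19. interest=⌊381101·87/10000⌋=3315; principal=103248-3315=99933; balance=381101-99933=281168
20. interest=⌊281168·87/10000⌋=2446; principal=103248-2446=100802; balance=281168-100802=180366
21. interest=⌊180366·87/10000⌋=1569; principal=103248-1569=101679; balance=180366-101679=78687
22. interest=⌊78687·87/10000⌋=684; principal=min(103248-684,78687)=78687; balance=78687-78687=0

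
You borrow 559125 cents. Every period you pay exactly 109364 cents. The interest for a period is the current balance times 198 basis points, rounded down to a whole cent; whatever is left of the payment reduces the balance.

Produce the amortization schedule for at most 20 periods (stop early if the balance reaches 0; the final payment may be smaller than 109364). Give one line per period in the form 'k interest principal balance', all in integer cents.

1. interest=⌊559125·198/10000⌋=11070; principal=109364-11070=98294; balance=559125-98294=460831
2. interest=⌊460831·198/10000⌋=9124; principal=109364-9124=100240; balance=460831-100240=360591
3. interest=⌊360591·198/10000⌋=7139; principal=109364-7139=102225; balance=360591-102225=258366
4. interest=⌊258366·198/10000⌋=5115; principal=109364-5115=104249; balance=258366-104249=154117
5. interest=⌊154117·198/10000⌋=3051; principal=109364-3051=106313; balance=154117-106313=47804
6. interest=⌊47804·198/10000⌋=946; principal=min(109364-946,47804)=47804; balance=47804-47804=0

1 11070 98294 460831
2 9124 100240 360591
3 7139 102225 258366
4 5115 104249 154117
5 3051 106313 47804
6 946 47804 0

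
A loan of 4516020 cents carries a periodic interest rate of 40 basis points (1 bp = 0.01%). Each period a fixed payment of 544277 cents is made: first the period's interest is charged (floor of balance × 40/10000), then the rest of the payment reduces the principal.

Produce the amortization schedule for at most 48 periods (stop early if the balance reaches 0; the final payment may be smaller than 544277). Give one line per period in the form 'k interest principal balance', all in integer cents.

1 18064 526213 3989807
2 15959 528318 3461489
3 13845 530432 2931057
4 11724 532553 2398504
5 9594 534683 1863821
6 7455 536822 1326999
7 5307 538970 788029
8 3152 541125 246904
9 987 246904 0

1. interest=⌊4516020·40/10000⌋=18064; principal=544277-18064=526213; balance=4516020-526213=3989807
2. interest=⌊3989807·40/10000⌋=15959; principal=544277-15959=528318; balance=3989807-528318=3461489
3. interest=⌊3461489·40/10000⌋=13845; principal=544277-13845=530432; balance=3461489-530432=2931057
4. interest=⌊2931057·40/10000⌋=11724; principal=544277-11724=532553; balance=2931057-532553=2398504
5. interest=⌊2398504·40/10000⌋=9594; principal=544277-9594=534683; balance=2398504-534683=1863821
6. interest=⌊1863821·40/10000⌋=7455; principal=544277-7455=536822; balance=1863821-536822=1326999
7. interest=⌊1326999·40/10000⌋=5307; principal=544277-5307=538970; balance=1326999-538970=788029
8. interest=⌊788029·40/10000⌋=3152; principal=544277-3152=541125; balance=788029-541125=246904
9. interest=⌊246904·40/10000⌋=987; principal=min(544277-987,246904)=246904; balance=246904-246904=0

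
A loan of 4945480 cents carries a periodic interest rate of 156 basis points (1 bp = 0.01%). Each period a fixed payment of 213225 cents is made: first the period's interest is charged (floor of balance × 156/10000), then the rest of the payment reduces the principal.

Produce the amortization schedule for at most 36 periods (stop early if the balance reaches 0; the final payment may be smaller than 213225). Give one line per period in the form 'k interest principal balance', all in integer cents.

1. interest=⌊4945480·156/10000⌋=77149; principal=213225-77149=136076; balance=4945480-136076=4809404
2. interest=⌊4809404·156/10000⌋=75026; principal=213225-75026=138199; balance=4809404-138199=4671205
3. interest=⌊4671205·156/10000⌋=72870; principal=213225-72870=140355; balance=4671205-140355=4530850
4. interest=⌊4530850·156/10000⌋=70681; principal=213225-70681=142544; balance=4530850-142544=4388306
5. interest=⌊4388306·156/10000⌋=68457; principal=213225-68457=144768; balance=4388306-144768=4243538
6. interest=⌊4243538·156/10000⌋=66199; principal=213225-66199=147026; balance=4243538-147026=4096512
7. interest=⌊4096512·156/10000⌋=63905; principal=213225-63905=149320; balance=4096512-149320=3947192
8. interest=⌊3947192·156/10000⌋=61576; principal=213225-61576=151649; balance=3947192-151649=3795543
9. interest=⌊3795543·156/10000⌋=59210; principal=213225-59210=154015; balance=3795543-154015=3641528
10. interest=⌊3641528·156/10000⌋=56807; principal=213225-56807=156418; balance=3641528-156418=3485110
11. interest=⌊3485110·156/10000⌋=54367; principal=213225-54367=158858; balance=3485110-158858=3326252
12. interest=⌊3326252·156/10000⌋=51889; principal=213225-51889=161336; balance=3326252-161336=3164916
13. interest=⌊3164916·156/10000⌋=49372; principal=213225-49372=163853; balance=3164916-163853=3001063
14. interest=⌊3001063·156/10000⌋=46816; principal=213225-46816=166409; balance=3001063-166409=2834654
15. interest=⌊2834654·156/10000⌋=44220; principal=213225-44220=169005; balance=2834654-169005=2665649
16. interest=⌊2665649·156/10000⌋=41584; principal=213225-41584=171641; balance=2665649-171641=2494008
17. interest=⌊2494008·156/10000⌋=38906; principal=213225-38906=174319; balance=2494008-174319=2319689
18. interest=⌊2319689·156/10000⌋=36187; principal=213225-36187=177038; balance=2319689-177038=2142651
19. interest=⌊2142651·156/10000⌋=33425; principal=213225-33425=179800; balance=2142651-179800=1962851
20. interest=⌊1962851·156/10000⌋=30620; principal=213225-30620=182605; balance=1962851-182605=1780246
21. interest=⌊1780246·156/10000⌋=27771; principal=213225-27771=185454; balance=1780246-185454=1594792
22. interest=⌊1594792·156/10000⌋=24878; principal=213225-24878=188347; balance=1594792-188347=1406445
23. interest=⌊1406445·156/10000⌋=21940; principal=213225-21940=191285; balance=1406445-191285=1215160
24. interest=⌊1215160·156/10000⌋=18956; principal=213225-18956=194269; balance=1215160-194269=1020891
25. interest=⌊1020891·156/10000⌋=15925; principal=213225-15925=197300; balance=1020891-197300=823591
26. interest=⌊823591·156/10000⌋=12848; principal=213225-12848=200377; balance=823591-200377=623214
27. interest=⌊623214·156/10000⌋=9722; principal=213225-9722=203503; balance=623214-203503=419711
28. interest=⌊419711·156/10000⌋=6547; principal=213225-6547=206678; balance=419711-206678=213033
29. interest=⌊213033·156/10000⌋=3323; principal=213225-3323=209902; balance=213033-209902=3131
30. interest=⌊3131·156/10000⌋=48; principal=min(213225-48,3131)=3131; balance=3131-3131=0

1 77149 136076 4809404
2 75026 138199 4671205
3 72870 140355 4530850
4 70681 142544 4388306
5 68457 144768 4243538
6 66199 147026 4096512
7 63905 149320 3947192
8 61576 151649 3795543
9 59210 154015 3641528
10 56807 156418 3485110
11 54367 158858 3326252
12 51889 161336 3164916
13 49372 163853 3001063
14 46816 166409 2834654
15 44220 169005 2665649
16 41584 171641 2494008
17 38906 174319 2319689
18 36187 177038 2142651
19 33425 179800 1962851
20 30620 182605 1780246
21 27771 185454 1594792
22 24878 188347 1406445
23 21940 191285 1215160
24 18956 194269 1020891
25 15925 197300 823591
26 12848 200377 623214
27 9722 203503 419711
28 6547 206678 213033
29 3323 209902 3131
30 48 3131 0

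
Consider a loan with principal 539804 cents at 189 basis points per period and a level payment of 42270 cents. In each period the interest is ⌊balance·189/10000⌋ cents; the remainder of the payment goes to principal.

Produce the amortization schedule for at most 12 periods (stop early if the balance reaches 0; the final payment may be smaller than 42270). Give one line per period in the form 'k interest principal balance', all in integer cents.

1. interest=⌊539804·189/10000⌋=10202; principal=42270-10202=32068; balance=539804-32068=507736
2. interest=⌊507736·189/10000⌋=9596; principal=42270-9596=32674; balance=507736-32674=475062
3. interest=⌊475062·189/10000⌋=8978; principal=42270-8978=33292; balance=475062-33292=441770
4. interest=⌊441770·189/10000⌋=8349; principal=42270-8349=33921; balance=441770-33921=407849
5. interest=⌊407849·189/10000⌋=7708; principal=42270-7708=34562; balance=407849-34562=373287
6. interest=⌊373287·189/10000⌋=7055; principal=42270-7055=35215; balance=373287-35215=338072
7. interest=⌊338072·189/10000⌋=6389; principal=42270-6389=35881; balance=338072-35881=302191
8. interest=⌊302191·189/10000⌋=5711; principal=42270-5711=36559; balance=302191-36559=265632
9. interest=⌊265632·189/10000⌋=5020; principal=42270-5020=37250; balance=265632-37250=228382
10. interest=⌊228382·189/10000⌋=4316; principal=42270-4316=37954; balance=228382-37954=190428
11. interest=⌊190428·189/10000⌋=3599; principal=42270-3599=38671; balance=190428-38671=151757
12. interest=⌊151757·189/10000⌋=2868; principal=42270-2868=39402; balance=151757-39402=112355

1 10202 32068 507736
2 9596 32674 475062
3 8978 33292 441770
4 8349 33921 407849
5 7708 34562 373287
6 7055 35215 338072
7 6389 35881 302191
8 5711 36559 265632
9 5020 37250 228382
10 4316 37954 190428
11 3599 38671 151757
12 2868 39402 112355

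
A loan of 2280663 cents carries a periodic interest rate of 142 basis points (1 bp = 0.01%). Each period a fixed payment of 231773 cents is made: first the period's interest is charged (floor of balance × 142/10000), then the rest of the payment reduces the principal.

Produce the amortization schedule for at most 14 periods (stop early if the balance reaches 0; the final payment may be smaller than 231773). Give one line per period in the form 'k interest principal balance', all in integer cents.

1. interest=⌊2280663·142/10000⌋=32385; principal=231773-32385=199388; balance=2280663-199388=2081275
2. interest=⌊2081275·142/10000⌋=29554; principal=231773-29554=202219; balance=2081275-202219=1879056
3. interest=⌊1879056·142/10000⌋=26682; principal=231773-26682=205091; balance=1879056-205091=1673965
4. interest=⌊1673965·142/10000⌋=23770; principal=231773-23770=208003; balance=1673965-208003=1465962
5. interest=⌊1465962·142/10000⌋=20816; principal=231773-20816=210957; balance=1465962-210957=1255005
6. interest=⌊1255005·142/10000⌋=17821; principal=231773-17821=213952; balance=1255005-213952=1041053
7. interest=⌊1041053·142/10000⌋=14782; principal=231773-14782=216991; balance=1041053-216991=824062
8. interest=⌊824062·142/10000⌋=11701; principal=231773-11701=220072; balance=824062-220072=603990
9. interest=⌊603990·142/10000⌋=8576; principal=231773-8576=223197; balance=603990-223197=380793
10. interest=⌊380793·142/10000⌋=5407; principal=231773-5407=226366; balance=380793-226366=154427
11. interest=⌊154427·142/10000⌋=2192; principal=min(231773-2192,154427)=154427; balance=154427-154427=0

1 32385 199388 2081275
2 29554 202219 1879056
3 26682 205091 1673965
4 23770 208003 1465962
5 20816 210957 1255005
6 17821 213952 1041053
7 14782 216991 824062
8 11701 220072 603990
9 8576 223197 380793
10 5407 226366 154427
11 2192 154427 0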